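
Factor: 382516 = 2^2*95629^1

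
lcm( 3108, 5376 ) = 198912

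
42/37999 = 42/37999= 0.00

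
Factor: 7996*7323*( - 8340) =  - 488346264720 = - 2^4*3^2*5^1 * 139^1*1999^1 * 2441^1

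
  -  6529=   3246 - 9775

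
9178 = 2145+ 7033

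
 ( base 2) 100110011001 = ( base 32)2cp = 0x999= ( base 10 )2457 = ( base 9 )3330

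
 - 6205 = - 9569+3364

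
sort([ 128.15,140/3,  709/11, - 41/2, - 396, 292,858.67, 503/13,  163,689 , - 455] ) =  [ - 455, - 396, - 41/2,503/13, 140/3,709/11,128.15, 163,292,689,858.67]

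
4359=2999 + 1360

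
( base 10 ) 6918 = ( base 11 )521A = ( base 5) 210133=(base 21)FE9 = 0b1101100000110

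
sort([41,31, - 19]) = [ -19,31,41]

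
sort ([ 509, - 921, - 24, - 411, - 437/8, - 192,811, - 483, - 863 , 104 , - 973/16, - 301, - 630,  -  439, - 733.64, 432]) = [ - 921,  -  863, - 733.64 , - 630, - 483 , -439, - 411, - 301,-192, - 973/16, - 437/8, - 24  ,  104, 432, 509, 811 ]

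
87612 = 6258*14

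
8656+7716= 16372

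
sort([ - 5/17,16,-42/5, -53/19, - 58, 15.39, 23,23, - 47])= [ - 58,-47, - 42/5, - 53/19,-5/17, 15.39,16, 23, 23]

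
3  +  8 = 11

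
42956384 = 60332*712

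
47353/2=47353/2  =  23676.50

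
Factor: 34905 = 3^1*5^1*13^1*179^1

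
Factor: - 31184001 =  -3^3*17^1*67939^1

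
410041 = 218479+191562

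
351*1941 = 681291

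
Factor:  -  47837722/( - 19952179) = 2^1*13^( - 1 ) * 1534783^( - 1 )*23918861^1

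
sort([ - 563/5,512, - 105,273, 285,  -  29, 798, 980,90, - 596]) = [ - 596,-563/5,-105,  -  29,90,273 , 285, 512,798, 980]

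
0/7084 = 0 = 0.00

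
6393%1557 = 165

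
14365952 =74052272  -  59686320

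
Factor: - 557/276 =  -2^ ( - 2)*3^( - 1) * 23^( -1) * 557^1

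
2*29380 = 58760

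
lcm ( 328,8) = 328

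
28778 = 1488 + 27290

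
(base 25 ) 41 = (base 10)101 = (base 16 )65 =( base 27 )3K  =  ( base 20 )51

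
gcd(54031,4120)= 1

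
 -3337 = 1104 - 4441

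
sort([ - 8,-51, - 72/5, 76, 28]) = [-51, - 72/5,  -  8, 28,76 ] 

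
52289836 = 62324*839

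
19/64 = 19/64 = 0.30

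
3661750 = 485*7550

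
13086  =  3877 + 9209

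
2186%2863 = 2186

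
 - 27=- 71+44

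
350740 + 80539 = 431279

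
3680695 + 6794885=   10475580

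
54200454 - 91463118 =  - 37262664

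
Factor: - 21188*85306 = -1807463528  =  -2^3*13^1*17^1*193^1*5297^1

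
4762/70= 68 + 1/35 = 68.03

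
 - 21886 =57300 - 79186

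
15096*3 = 45288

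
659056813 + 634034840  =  1293091653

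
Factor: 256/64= 2^2 = 4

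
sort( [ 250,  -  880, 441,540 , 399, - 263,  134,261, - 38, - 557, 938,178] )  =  [ - 880, - 557, - 263,-38,134, 178,250,  261,  399,  441, 540  ,  938]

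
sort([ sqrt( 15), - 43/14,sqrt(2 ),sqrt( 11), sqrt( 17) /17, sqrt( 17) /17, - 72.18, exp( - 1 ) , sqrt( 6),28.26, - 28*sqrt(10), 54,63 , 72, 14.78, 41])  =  [ -28*sqrt(10 ),  -  72.18, - 43/14, sqrt( 17) /17,sqrt( 17 )/17,exp( - 1 ),sqrt( 2 ),sqrt( 6),  sqrt( 11),sqrt(15) , 14.78, 28.26,41, 54,63,72 ] 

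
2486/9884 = 1243/4942= 0.25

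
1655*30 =49650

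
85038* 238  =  20239044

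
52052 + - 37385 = 14667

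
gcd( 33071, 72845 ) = 1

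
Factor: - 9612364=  - 2^2*2403091^1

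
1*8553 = 8553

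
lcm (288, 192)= 576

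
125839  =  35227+90612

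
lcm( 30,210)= 210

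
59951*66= 3956766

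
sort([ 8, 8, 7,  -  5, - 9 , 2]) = [-9,-5, 2, 7, 8 , 8 ]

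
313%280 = 33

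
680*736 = 500480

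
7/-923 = -7/923 = - 0.01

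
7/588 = 1/84 = 0.01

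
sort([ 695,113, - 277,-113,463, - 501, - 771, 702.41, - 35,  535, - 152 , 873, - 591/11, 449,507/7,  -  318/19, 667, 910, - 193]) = [ - 771, - 501 , - 277, - 193 , - 152 , - 113, - 591/11, -35, - 318/19,507/7,113, 449 , 463, 535,  667, 695, 702.41, 873,910]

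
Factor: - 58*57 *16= - 2^5*3^1*19^1*29^1 = - 52896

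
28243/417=28243/417 = 67.73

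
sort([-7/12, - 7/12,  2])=[ -7/12, - 7/12,2 ]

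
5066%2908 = 2158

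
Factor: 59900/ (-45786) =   -  2^1*3^ (-1)*5^2*13^ ( - 1)*587^( - 1)*599^1=- 29950/22893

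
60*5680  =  340800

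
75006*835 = 62630010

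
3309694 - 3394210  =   - 84516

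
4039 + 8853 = 12892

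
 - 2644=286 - 2930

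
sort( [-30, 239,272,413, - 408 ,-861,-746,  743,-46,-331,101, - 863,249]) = [-863,-861 , - 746,  -  408, - 331, - 46,-30,  101, 239, 249,272,  413,  743]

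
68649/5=13729 + 4/5 = 13729.80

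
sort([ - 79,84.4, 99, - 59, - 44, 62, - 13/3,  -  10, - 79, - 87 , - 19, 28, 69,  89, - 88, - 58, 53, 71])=[-88,  -  87, - 79, - 79, - 59, - 58, - 44,- 19, - 10, - 13/3 , 28,53, 62, 69, 71, 84.4,89, 99 ] 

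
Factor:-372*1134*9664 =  -4076739072 = - 2^9* 3^5*7^1*31^1*151^1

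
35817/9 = 11939/3  =  3979.67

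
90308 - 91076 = - 768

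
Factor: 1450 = 2^1 * 5^2*29^1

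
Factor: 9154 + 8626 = 2^2*5^1*7^1*127^1 = 17780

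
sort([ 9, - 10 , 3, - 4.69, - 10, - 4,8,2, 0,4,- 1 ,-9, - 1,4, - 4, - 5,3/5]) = [  -  10, - 10 , - 9, - 5,- 4.69, - 4, - 4,- 1,-1,0,3/5,2, 3,4 , 4,8,9]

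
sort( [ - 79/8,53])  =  [ - 79/8,53]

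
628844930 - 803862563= -175017633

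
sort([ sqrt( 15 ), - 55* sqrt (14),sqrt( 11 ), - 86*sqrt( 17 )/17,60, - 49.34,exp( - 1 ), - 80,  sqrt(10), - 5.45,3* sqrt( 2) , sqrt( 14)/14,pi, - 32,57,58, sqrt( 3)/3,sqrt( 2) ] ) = [-55*sqrt( 14 ), - 80,-49.34, - 32, - 86*sqrt(17 )/17, - 5.45,sqrt( 14 )/14,exp (-1 ),sqrt ( 3 )/3,sqrt( 2), pi, sqrt( 10 ),  sqrt(11 ), sqrt( 15 ),3*sqrt( 2 ) , 57, 58,60 ]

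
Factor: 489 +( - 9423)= -2^1 *3^1*1489^1 = -  8934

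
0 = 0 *34089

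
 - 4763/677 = -4763/677 =- 7.04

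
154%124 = 30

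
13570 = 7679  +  5891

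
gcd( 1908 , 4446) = 18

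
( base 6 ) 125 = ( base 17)32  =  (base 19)2F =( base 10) 53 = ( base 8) 65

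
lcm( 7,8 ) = 56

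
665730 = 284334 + 381396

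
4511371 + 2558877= 7070248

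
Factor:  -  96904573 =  -17^1 *29^1*196561^1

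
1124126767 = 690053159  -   - 434073608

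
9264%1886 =1720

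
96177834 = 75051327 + 21126507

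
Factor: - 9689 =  - 9689^1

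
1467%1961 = 1467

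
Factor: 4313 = 19^1*227^1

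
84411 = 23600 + 60811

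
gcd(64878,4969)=1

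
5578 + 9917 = 15495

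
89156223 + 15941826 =105098049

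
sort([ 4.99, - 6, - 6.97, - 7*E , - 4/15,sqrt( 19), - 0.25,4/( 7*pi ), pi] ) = [ - 7*E,- 6.97, - 6, - 4/15, - 0.25, 4/ (7*pi),pi , sqrt( 19 ),4.99]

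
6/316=3/158  =  0.02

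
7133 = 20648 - 13515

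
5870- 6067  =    -  197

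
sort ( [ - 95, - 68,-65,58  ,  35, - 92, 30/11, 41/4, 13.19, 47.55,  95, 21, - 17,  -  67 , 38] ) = [-95, - 92, - 68 , - 67, - 65, - 17, 30/11, 41/4, 13.19,21, 35, 38, 47.55, 58, 95] 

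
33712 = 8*4214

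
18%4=2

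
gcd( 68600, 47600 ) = 1400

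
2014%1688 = 326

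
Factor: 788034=2^1*3^1*13^1*10103^1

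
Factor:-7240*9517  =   - 68903080 = -2^3 * 5^1*31^1*181^1 * 307^1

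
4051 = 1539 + 2512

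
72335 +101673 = 174008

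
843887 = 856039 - 12152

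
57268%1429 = 108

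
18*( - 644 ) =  - 11592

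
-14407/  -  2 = 7203+ 1/2 = 7203.50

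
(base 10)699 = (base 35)jy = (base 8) 1273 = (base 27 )PO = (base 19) 1HF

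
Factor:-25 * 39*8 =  - 2^3*3^1*5^2*13^1 = - 7800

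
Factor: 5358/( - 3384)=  - 19/12 = - 2^(- 2)*3^( - 1)*19^1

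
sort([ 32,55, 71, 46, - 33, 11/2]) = [  -  33, 11/2, 32, 46, 55,71]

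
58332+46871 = 105203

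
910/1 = 910 = 910.00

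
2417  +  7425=9842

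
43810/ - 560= - 79 +43/56 = - 78.23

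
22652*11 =249172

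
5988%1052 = 728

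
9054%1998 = 1062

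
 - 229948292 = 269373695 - 499321987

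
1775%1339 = 436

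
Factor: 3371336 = 2^3*421417^1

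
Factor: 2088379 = 233^1*8963^1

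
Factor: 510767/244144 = 2^( - 4)*15259^( - 1)*510767^1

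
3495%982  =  549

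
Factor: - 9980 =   -  2^2*5^1*499^1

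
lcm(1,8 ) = 8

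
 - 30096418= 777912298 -808008716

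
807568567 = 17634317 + 789934250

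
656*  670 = 439520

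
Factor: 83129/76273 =89^( -1 )*97^1  =  97/89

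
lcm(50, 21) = 1050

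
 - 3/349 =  - 3/349  =  -0.01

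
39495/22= 39495/22  =  1795.23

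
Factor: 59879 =59879^1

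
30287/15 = 30287/15=2019.13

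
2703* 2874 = 7768422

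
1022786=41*24946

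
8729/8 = 1091 + 1/8 = 1091.12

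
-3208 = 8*(-401)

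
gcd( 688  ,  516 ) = 172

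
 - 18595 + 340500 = 321905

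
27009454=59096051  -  32086597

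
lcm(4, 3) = 12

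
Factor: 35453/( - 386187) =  - 3^( - 1) * 11^2 * 109^( - 1) * 293^1*1181^ (-1) 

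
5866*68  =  398888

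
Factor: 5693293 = 19^1 * 79^1 * 3793^1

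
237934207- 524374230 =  - 286440023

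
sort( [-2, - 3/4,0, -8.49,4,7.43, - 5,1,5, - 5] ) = [ - 8.49 ,-5, - 5, - 2, - 3/4,  0, 1,4,5,  7.43 ] 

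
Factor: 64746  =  2^1*3^3* 11^1 * 109^1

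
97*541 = 52477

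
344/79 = 4 + 28/79   =  4.35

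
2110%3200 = 2110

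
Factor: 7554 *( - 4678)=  - 35337612= -2^2*3^1 * 1259^1 * 2339^1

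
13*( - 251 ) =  - 3263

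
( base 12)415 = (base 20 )19D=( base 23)12I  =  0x251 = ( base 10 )593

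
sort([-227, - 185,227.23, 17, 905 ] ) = [ -227, - 185, 17,  227.23, 905] 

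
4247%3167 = 1080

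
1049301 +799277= 1848578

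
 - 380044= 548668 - 928712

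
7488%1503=1476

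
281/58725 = 281/58725 = 0.00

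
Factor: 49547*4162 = 206214614 = 2^1 *2081^1*49547^1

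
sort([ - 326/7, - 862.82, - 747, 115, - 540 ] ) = [-862.82, - 747,- 540, -326/7,115 ] 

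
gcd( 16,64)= 16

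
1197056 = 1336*896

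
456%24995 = 456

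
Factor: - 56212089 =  - 3^1*19^1*986177^1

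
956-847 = 109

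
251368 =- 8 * ( -31421 )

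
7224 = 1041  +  6183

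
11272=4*2818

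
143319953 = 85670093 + 57649860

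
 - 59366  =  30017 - 89383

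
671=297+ 374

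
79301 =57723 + 21578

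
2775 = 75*37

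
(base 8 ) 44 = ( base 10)36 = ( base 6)100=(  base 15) 26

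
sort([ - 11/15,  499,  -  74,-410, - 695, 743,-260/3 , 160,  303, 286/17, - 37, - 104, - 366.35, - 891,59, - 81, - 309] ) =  [ - 891, - 695, - 410, - 366.35 , - 309, - 104, - 260/3,-81, - 74, - 37, - 11/15, 286/17, 59, 160, 303 , 499,  743 ]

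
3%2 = 1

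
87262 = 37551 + 49711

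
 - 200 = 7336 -7536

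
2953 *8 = 23624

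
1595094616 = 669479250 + 925615366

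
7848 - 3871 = 3977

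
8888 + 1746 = 10634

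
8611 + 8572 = 17183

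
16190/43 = 376+ 22/43 = 376.51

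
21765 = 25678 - 3913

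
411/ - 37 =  - 411/37=- 11.11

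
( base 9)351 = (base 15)144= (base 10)289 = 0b100100001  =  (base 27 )aj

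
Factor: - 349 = -349^1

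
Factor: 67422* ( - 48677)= - 3281900694=- 2^1*3^1 * 17^1*661^1 * 48677^1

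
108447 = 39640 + 68807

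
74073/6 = 12345 + 1/2 = 12345.50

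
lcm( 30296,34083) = 272664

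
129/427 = 129/427 = 0.30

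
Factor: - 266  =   - 2^1*7^1*19^1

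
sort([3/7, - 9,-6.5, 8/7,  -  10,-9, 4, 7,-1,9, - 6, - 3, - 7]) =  [ - 10, - 9, - 9, - 7, - 6.5, - 6, - 3,- 1,3/7, 8/7, 4, 7, 9]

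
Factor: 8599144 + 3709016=2^6*3^1*5^1*12821^1=12308160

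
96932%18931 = 2277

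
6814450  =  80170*85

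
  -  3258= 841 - 4099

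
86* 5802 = 498972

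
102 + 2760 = 2862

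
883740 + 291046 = 1174786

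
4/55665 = 4/55665 =0.00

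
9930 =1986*5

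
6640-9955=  - 3315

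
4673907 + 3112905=7786812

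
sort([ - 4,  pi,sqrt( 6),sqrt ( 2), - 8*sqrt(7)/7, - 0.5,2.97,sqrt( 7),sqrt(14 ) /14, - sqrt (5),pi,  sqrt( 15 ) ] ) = [ - 4, - 8*sqrt( 7)/7, - sqrt(5), - 0.5, sqrt ( 14 )/14,sqrt( 2), sqrt( 6 ) , sqrt ( 7 ),2.97, pi,pi,sqrt( 15 )]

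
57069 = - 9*( - 6341 )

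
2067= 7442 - 5375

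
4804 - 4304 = 500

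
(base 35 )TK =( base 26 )1dl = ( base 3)1102100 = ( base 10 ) 1035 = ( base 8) 2013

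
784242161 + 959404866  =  1743647027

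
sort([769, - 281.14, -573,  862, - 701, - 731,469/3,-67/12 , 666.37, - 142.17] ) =[  -  731, - 701 , - 573, - 281.14,-142.17, - 67/12, 469/3,666.37,769, 862]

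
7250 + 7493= 14743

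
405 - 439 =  - 34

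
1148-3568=-2420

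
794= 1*794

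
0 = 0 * ( - 43032 ) 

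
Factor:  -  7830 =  - 2^1 * 3^3 * 5^1*29^1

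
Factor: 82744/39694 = 2^2*89^( - 1)*223^ (  -  1 )*10343^1=41372/19847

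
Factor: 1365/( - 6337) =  - 3^1*5^1*7^1*13^1*6337^(  -  1)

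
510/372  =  85/62 = 1.37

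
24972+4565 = 29537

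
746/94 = 7+44/47 =7.94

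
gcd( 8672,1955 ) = 1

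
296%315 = 296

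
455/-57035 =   -  1 + 11316/11407 = - 0.01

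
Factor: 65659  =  11^1*47^1 * 127^1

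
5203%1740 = 1723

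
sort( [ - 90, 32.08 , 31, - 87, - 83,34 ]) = [ -90, - 87, - 83, 31,32.08  ,  34]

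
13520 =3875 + 9645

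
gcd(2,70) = 2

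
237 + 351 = 588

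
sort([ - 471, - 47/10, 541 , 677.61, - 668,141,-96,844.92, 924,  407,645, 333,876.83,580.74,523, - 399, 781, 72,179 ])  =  [ - 668, - 471, -399,-96, -47/10, 72, 141,179,333 , 407,523,541,  580.74 , 645,677.61, 781,844.92, 876.83 , 924]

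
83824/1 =83824= 83824.00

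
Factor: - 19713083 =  - 13^1*1516391^1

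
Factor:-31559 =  - 11^1 * 19^1 * 151^1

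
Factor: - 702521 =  - 113^1*6217^1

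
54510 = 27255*2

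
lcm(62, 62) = 62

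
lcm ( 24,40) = 120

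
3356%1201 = 954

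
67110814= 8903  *7538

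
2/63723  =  2/63723 =0.00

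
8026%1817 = 758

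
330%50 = 30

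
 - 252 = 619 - 871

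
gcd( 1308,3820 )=4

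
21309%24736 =21309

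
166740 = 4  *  41685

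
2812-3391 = -579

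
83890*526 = 44126140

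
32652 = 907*36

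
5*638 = 3190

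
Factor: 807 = 3^1*269^1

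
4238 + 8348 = 12586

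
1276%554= 168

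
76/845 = 76/845 = 0.09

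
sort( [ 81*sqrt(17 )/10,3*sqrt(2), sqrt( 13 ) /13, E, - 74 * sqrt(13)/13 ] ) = [- 74* sqrt( 13) /13, sqrt(13 ) /13, E,3*sqrt(2), 81*sqrt(17 ) /10 ]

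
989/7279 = 989/7279 = 0.14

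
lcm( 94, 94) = 94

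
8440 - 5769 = 2671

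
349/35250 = 349/35250 = 0.01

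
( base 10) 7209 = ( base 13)3387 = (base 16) 1c29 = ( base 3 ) 100220000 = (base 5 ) 212314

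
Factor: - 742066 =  - 2^1* 13^1 * 28541^1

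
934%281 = 91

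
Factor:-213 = -3^1*71^1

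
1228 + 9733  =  10961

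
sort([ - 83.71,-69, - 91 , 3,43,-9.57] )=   [ - 91 , - 83.71,  -  69,-9.57, 3,  43]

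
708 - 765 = - 57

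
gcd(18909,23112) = 9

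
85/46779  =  85/46779 = 0.00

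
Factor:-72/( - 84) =2^1*3^1*7^(  -  1 ) = 6/7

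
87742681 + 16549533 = 104292214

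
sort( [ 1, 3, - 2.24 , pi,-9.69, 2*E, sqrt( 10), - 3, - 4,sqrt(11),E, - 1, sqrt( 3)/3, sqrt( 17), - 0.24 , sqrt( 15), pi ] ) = [  -  9.69, - 4, - 3, - 2.24, - 1,  -  0.24,sqrt( 3) /3, 1,  E, 3, pi, pi, sqrt (10 ),sqrt( 11), sqrt( 15),sqrt ( 17),2 * E]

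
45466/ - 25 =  - 1819 + 9/25 = - 1818.64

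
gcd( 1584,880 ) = 176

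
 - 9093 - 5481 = - 14574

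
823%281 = 261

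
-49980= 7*( -7140)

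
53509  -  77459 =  - 23950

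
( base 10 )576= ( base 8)1100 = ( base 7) 1452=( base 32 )I0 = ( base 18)1E0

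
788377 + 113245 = 901622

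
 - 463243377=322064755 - 785308132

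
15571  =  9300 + 6271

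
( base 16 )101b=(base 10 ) 4123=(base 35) 3CS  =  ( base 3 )12122201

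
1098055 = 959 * 1145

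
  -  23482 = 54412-77894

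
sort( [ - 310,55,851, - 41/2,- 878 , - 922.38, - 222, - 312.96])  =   [ - 922.38, - 878, - 312.96, - 310, - 222, - 41/2, 55,851] 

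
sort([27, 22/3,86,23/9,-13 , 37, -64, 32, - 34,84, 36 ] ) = [-64, - 34, - 13, 23/9, 22/3, 27, 32,36,37,84, 86 ] 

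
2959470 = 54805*54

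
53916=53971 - 55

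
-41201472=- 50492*816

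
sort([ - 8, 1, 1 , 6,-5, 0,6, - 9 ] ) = [ - 9,-8, - 5,0, 1,1, 6, 6 ] 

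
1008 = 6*168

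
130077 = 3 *43359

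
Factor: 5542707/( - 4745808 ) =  - 2^( - 4)*3^( - 1)*31^1 * 107^1*557^1*32957^( - 1) =- 1847569/1581936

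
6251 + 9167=15418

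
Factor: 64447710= 2^1*3^1*5^1*37^1*58061^1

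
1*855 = 855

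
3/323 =3/323= 0.01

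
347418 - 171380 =176038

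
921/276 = 307/92 = 3.34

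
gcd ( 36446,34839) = 1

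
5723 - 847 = 4876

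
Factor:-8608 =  - 2^5*269^1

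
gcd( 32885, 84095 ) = 5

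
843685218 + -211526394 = 632158824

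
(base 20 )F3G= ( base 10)6076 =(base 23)BB4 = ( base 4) 1132330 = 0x17bc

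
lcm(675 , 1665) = 24975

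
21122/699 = 21122/699=   30.22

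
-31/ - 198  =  31/198 = 0.16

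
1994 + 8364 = 10358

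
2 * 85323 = 170646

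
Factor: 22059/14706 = 2^( - 1)*3^1 = 3/2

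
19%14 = 5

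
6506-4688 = 1818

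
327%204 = 123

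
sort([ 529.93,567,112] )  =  [ 112, 529.93, 567 ]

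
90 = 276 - 186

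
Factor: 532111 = 107^1*4973^1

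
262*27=7074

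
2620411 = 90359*29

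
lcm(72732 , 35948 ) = 3127476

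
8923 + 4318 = 13241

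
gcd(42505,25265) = 5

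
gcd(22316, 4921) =7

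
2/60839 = 2/60839 = 0.00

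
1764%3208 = 1764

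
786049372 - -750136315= 1536185687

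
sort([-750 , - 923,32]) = [-923, - 750,32]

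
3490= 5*698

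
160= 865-705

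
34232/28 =1222 + 4/7 = 1222.57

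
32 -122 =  - 90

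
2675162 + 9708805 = 12383967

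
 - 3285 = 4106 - 7391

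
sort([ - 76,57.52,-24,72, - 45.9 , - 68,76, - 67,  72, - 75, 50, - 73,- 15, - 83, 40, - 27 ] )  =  [ - 83 , - 76, - 75 , - 73, - 68, - 67, -45.9, - 27, - 24, - 15,40 , 50,57.52,72, 72,76]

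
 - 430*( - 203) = 87290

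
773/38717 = 773/38717 =0.02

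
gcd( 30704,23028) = 7676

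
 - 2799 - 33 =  - 2832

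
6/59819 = 6/59819 = 0.00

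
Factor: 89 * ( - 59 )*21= -3^1*7^1*59^1*89^1= -110271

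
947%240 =227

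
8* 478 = 3824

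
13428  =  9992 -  - 3436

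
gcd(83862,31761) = 9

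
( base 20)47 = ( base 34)2j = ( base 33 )2L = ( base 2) 1010111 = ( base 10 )87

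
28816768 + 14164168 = 42980936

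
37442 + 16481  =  53923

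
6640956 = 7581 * 876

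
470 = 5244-4774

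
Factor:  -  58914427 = -11^1*13^1*167^1*2467^1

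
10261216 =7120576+3140640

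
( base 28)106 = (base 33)NV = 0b1100010110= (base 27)127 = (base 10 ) 790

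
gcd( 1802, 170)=34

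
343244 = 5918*58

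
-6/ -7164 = 1/1194 =0.00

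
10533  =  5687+4846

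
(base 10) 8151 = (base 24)e3f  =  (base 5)230101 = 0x1FD7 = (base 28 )AB3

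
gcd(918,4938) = 6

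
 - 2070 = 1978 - 4048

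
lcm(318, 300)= 15900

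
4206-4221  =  -15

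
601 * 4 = 2404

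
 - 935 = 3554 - 4489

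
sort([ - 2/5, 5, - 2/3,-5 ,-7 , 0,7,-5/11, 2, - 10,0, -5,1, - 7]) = [ - 10, - 7, - 7, - 5, - 5,  -  2/3, - 5/11 , - 2/5, 0, 0, 1,  2,5, 7]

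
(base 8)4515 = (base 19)6B6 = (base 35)1X1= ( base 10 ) 2381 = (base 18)765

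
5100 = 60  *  85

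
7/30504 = 7/30504 = 0.00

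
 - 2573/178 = -15+ 97/178 = - 14.46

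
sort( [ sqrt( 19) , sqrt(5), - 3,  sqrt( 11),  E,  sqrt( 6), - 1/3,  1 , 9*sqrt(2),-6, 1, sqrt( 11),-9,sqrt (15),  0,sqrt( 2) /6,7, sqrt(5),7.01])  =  [- 9,-6, - 3, - 1/3, 0,sqrt(2 )/6 , 1,1,sqrt( 5 ),  sqrt( 5), sqrt(6 ),E,sqrt ( 11 ),  sqrt(11 ),  sqrt(15),sqrt(19) , 7,7.01,9 * sqrt (2)]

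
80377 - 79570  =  807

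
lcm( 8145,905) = 8145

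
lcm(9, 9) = 9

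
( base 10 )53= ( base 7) 104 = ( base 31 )1M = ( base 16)35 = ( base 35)1I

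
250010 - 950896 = - 700886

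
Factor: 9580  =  2^2 * 5^1*479^1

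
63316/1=63316 = 63316.00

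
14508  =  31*468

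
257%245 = 12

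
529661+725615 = 1255276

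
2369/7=2369/7 = 338.43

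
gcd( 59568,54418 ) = 2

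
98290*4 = 393160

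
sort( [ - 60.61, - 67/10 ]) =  [ - 60.61, - 67/10] 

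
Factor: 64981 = 7^1*9283^1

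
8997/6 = 1499 + 1/2 = 1499.50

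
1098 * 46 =50508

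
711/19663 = 711/19663= 0.04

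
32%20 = 12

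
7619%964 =871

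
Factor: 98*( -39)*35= - 133770 = - 2^1 * 3^1*5^1*  7^3*13^1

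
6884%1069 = 470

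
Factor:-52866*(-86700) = 4583482200=   2^3*3^4*5^2*11^1*17^2*89^1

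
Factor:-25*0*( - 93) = 0 = 0^1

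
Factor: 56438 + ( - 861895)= - 293^1*2749^1 = - 805457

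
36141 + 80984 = 117125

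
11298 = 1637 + 9661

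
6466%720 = 706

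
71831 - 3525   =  68306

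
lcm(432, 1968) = 17712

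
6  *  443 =2658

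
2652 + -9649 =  - 6997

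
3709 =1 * 3709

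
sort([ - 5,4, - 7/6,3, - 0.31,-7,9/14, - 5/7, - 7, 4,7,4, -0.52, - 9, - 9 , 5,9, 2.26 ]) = [-9, - 9,  -  7, - 7,-5, - 7/6,-5/7,-0.52 , - 0.31,9/14,  2.26, 3,4,4 , 4,  5, 7 , 9] 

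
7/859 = 7/859 = 0.01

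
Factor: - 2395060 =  - 2^2*5^1*31^1* 3863^1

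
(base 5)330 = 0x5A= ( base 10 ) 90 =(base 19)4e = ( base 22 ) 42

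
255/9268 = 255/9268=0.03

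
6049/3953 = 1 + 2096/3953 = 1.53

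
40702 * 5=203510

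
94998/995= 94998/995  =  95.48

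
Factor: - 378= - 2^1*3^3  *7^1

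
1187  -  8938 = - 7751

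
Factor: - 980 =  - 2^2*5^1*7^2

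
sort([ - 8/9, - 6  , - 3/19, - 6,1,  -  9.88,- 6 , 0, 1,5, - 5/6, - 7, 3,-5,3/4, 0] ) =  [-9.88, - 7 , - 6, - 6,  -  6, - 5,- 8/9, - 5/6,  -  3/19  ,  0 , 0 , 3/4, 1,1,3,  5]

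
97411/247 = 97411/247 = 394.38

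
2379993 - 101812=2278181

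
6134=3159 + 2975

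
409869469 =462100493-52231024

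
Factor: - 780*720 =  - 2^6*3^3*5^2 * 13^1 = - 561600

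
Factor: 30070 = 2^1*5^1*31^1*97^1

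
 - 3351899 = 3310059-6661958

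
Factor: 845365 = 5^1*23^1*7351^1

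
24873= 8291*3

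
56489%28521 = 27968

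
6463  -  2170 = 4293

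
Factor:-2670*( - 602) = 1607340=2^2*3^1*5^1*7^1*43^1*89^1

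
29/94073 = 29/94073 = 0.00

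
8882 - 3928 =4954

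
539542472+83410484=622952956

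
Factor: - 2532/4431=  - 4/7 =- 2^2*7^ ( - 1)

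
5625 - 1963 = 3662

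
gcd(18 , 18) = 18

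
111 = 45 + 66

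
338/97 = 338/97 = 3.48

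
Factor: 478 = 2^1 * 239^1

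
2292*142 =325464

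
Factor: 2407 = 29^1*83^1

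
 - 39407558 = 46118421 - 85525979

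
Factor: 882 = 2^1*3^2*7^2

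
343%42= 7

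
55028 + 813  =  55841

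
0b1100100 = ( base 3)10201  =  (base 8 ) 144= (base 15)6a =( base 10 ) 100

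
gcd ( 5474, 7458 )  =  2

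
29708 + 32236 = 61944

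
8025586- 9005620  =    -  980034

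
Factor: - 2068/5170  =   - 2/5 = - 2^1*5^( - 1 )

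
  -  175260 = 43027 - 218287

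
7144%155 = 14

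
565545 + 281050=846595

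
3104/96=32 + 1/3 =32.33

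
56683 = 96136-39453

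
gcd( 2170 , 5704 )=62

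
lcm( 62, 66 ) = 2046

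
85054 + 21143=106197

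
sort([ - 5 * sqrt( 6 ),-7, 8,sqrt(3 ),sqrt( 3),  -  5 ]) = [ - 5*sqrt( 6), - 7, -5,sqrt( 3),sqrt(3 ),8]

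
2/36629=2/36629=0.00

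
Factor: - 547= - 547^1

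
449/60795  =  449/60795=   0.01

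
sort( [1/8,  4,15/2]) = [ 1/8, 4,15/2] 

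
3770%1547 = 676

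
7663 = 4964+2699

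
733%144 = 13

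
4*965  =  3860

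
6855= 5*1371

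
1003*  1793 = 1798379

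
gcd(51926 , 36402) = 2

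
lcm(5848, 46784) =46784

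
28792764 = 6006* 4794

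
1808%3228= 1808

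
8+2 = 10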